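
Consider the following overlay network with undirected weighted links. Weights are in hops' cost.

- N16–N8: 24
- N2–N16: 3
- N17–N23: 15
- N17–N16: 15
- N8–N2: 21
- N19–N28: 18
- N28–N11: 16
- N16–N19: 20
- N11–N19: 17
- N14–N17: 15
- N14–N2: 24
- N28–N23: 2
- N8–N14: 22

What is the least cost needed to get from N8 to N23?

Enumerating some paths:
N8 → N16 → N17 → N23: 24+15+15 = 54
N8 → N14 → N17 → N23: 22+15+15 = 52
N8 → N2 → N16 → N17 → N23: 21+3+15+15 = 54
Cheapest is N8 → N14 → N17 → N23 at 52 hops' cost.

52 hops' cost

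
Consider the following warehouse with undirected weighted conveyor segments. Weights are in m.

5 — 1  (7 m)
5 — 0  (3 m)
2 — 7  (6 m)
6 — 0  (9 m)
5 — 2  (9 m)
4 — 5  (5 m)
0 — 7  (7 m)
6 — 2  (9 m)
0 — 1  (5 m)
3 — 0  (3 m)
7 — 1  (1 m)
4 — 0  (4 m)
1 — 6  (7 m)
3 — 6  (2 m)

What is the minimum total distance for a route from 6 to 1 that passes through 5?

Shortest 6→5: 6–3–0–5 = 8
Best 5 to 1: 5–1 costing 7
Total via 5: 8 + 7 = 15 m.

15 m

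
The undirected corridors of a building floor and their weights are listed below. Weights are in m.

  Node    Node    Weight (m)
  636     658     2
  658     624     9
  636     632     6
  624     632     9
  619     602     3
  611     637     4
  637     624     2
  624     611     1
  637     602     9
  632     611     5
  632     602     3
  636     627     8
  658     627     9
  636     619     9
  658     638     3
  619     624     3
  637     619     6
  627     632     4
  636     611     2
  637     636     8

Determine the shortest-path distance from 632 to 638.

11 m

Enumerating some paths:
632–636–658–638: 6+2+3 = 11
632–611–636–658–638: 5+2+2+3 = 12
The minimum is 11 m via 632–636–658–638.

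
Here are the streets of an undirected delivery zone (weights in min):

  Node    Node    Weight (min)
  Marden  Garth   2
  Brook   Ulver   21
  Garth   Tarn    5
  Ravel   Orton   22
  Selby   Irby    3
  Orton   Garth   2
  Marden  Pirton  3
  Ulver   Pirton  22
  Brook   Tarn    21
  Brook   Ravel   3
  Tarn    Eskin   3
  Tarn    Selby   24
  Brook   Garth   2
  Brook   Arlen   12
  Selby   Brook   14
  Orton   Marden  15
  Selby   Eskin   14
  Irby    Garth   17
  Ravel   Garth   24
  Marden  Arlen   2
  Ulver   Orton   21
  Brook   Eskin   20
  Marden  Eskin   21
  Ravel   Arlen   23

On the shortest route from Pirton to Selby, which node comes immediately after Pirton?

Marden

Compare a few routes:
Pirton–Marden–Arlen–Brook–Selby: 3+2+12+14 = 31
Pirton–Marden–Garth–Brook–Selby: 3+2+2+14 = 21
Pirton–Marden–Garth–Irby–Selby: 3+2+17+3 = 25
Pirton–Marden–Garth–Tarn–Eskin–Selby: 3+2+5+3+14 = 27
The minimum is 21 min via Pirton–Marden–Garth–Brook–Selby.
So from Pirton the first move is to Marden.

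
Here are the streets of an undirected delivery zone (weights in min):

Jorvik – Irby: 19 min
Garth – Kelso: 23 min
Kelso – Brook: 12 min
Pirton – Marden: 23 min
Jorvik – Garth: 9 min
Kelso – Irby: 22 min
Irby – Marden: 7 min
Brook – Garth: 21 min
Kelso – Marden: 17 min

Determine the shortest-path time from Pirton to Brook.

Compare a few routes:
Pirton → Marden → Kelso → Garth → Brook: 23+17+23+21 = 84
Pirton → Marden → Irby → Kelso → Brook: 23+7+22+12 = 64
Pirton → Marden → Irby → Jorvik → Garth → Brook: 23+7+19+9+21 = 79
Pirton → Marden → Kelso → Brook: 23+17+12 = 52
The minimum is 52 min via Pirton → Marden → Kelso → Brook.

52 min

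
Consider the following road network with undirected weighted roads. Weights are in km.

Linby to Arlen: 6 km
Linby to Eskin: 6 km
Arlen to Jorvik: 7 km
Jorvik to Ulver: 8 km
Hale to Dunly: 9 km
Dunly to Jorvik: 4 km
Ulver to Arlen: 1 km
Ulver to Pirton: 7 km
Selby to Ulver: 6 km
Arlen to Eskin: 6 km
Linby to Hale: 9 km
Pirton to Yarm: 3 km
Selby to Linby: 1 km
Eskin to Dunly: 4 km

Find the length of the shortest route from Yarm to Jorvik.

18 km

Enumerating some paths:
Yarm - Pirton - Ulver - Selby - Linby - Arlen - Jorvik: 3+7+6+1+6+7 = 30
Yarm - Pirton - Ulver - Jorvik: 3+7+8 = 18
Yarm - Pirton - Ulver - Arlen - Eskin - Dunly - Jorvik: 3+7+1+6+4+4 = 25
Cheapest is Yarm - Pirton - Ulver - Jorvik at 18 km.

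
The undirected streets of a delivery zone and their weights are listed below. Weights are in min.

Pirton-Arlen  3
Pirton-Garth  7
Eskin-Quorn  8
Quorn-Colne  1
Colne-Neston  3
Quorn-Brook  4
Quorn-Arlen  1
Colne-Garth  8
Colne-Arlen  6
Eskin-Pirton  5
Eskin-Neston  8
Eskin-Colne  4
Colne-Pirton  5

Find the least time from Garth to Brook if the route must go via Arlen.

15 min

Best Garth to Arlen: Garth–Pirton–Arlen costing 10
Best Arlen to Brook: Arlen–Quorn–Brook costing 5
Total via Arlen: 10 + 5 = 15 min.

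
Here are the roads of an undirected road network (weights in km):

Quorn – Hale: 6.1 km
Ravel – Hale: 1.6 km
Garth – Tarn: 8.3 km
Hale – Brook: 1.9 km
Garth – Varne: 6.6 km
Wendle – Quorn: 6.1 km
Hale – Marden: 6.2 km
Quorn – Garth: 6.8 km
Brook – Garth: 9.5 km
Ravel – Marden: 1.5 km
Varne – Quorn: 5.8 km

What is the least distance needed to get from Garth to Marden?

Candidate routes:
Garth - Brook - Hale - Ravel - Marden: 9.5+1.9+1.6+1.5 = 14.5
Garth - Quorn - Hale - Ravel - Marden: 6.8+6.1+1.6+1.5 = 16
Cheapest is Garth - Brook - Hale - Ravel - Marden at 14.5 km.

14.5 km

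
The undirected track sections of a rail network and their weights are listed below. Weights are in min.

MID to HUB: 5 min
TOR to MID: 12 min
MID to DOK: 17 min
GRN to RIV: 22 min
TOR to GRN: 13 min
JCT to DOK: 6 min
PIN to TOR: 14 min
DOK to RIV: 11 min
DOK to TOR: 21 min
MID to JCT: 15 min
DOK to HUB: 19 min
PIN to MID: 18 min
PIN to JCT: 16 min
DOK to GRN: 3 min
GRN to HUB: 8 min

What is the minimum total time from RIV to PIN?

Shortest distances from RIV:
RIV: 0
DOK: 11  (via RIV)
GRN: 14  (via DOK)
JCT: 17  (via DOK)
HUB: 22  (via GRN)
MID: 27  (via HUB)
TOR: 27  (via GRN)
PIN: 33  (via JCT)
Shortest route: RIV–DOK–JCT–PIN = 33 min.

33 min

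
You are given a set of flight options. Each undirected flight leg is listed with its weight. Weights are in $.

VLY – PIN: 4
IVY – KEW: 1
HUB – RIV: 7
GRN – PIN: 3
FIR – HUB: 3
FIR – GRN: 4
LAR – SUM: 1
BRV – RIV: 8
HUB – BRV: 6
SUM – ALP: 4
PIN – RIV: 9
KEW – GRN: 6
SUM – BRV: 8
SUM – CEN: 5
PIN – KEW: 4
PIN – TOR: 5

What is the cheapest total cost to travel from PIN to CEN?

$29

Running Dijkstra from PIN:
PIN: 0
GRN: 3  (via PIN)
VLY: 4  (via PIN)
KEW: 4  (via PIN)
IVY: 5  (via KEW)
TOR: 5  (via PIN)
FIR: 7  (via GRN)
RIV: 9  (via PIN)
HUB: 10  (via FIR)
BRV: 16  (via HUB)
SUM: 24  (via BRV)
LAR: 25  (via SUM)
ALP: 28  (via SUM)
CEN: 29  (via SUM)
Shortest route: PIN → GRN → FIR → HUB → BRV → SUM → CEN = $29.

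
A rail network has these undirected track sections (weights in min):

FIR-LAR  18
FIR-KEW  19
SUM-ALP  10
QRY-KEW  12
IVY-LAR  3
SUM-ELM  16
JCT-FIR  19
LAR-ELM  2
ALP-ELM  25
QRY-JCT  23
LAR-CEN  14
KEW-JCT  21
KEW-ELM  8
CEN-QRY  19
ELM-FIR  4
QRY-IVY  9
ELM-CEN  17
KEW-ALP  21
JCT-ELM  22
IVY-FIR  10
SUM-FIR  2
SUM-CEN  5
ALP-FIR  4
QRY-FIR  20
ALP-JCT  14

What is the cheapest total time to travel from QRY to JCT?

23 min

Enumerating some paths:
QRY - JCT: 23 = 23
QRY - KEW - JCT: 12+21 = 33
The minimum is 23 min via QRY - JCT.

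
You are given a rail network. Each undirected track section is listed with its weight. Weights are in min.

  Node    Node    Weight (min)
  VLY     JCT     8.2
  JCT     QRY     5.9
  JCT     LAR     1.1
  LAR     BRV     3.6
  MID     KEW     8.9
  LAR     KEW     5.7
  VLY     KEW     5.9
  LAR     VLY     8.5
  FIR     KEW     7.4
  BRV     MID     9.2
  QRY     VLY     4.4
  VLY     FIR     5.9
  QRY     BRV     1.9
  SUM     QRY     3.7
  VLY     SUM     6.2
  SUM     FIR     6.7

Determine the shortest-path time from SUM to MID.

Enumerating some paths:
SUM–VLY–KEW–MID: 6.2+5.9+8.9 = 21
SUM–QRY–BRV–MID: 3.7+1.9+9.2 = 14.8
SUM–VLY–QRY–BRV–MID: 6.2+4.4+1.9+9.2 = 21.7
The minimum is 14.8 min via SUM–QRY–BRV–MID.

14.8 min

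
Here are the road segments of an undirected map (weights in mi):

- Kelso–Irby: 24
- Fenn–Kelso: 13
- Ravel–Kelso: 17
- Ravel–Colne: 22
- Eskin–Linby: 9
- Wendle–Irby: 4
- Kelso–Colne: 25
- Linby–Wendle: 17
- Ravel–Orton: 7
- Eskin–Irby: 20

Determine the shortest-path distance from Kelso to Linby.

Running Dijkstra from Kelso:
Kelso: 0
Fenn: 13  (via Kelso)
Ravel: 17  (via Kelso)
Orton: 24  (via Ravel)
Irby: 24  (via Kelso)
Colne: 25  (via Kelso)
Wendle: 28  (via Irby)
Eskin: 44  (via Irby)
Linby: 45  (via Wendle)
Shortest route: Kelso–Irby–Wendle–Linby = 45 mi.

45 mi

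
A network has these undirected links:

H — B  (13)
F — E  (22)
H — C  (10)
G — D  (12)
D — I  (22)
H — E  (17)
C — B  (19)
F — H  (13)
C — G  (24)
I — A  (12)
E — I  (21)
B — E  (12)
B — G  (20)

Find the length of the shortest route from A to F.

55

Enumerating some paths:
A → I → E → H → F: 12+21+17+13 = 63
A → I → E → F: 12+21+22 = 55
The minimum is 55 via A → I → E → F.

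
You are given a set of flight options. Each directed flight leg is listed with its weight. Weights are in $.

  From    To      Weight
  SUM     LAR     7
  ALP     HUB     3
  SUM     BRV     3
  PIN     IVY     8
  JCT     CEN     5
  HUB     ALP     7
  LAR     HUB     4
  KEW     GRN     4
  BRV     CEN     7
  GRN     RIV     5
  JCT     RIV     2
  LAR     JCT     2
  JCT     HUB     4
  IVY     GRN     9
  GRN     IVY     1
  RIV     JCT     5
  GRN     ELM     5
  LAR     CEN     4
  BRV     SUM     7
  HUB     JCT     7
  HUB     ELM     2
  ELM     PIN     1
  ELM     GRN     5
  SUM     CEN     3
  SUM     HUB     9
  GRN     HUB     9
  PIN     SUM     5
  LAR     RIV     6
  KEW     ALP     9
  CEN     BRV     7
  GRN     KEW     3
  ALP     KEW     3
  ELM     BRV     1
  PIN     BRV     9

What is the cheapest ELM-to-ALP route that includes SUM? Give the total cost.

Shortest ELM→SUM: ELM–PIN–SUM = 6
Shortest SUM→ALP: SUM–HUB–ALP = 16
Total via SUM: 6 + 16 = $22.

$22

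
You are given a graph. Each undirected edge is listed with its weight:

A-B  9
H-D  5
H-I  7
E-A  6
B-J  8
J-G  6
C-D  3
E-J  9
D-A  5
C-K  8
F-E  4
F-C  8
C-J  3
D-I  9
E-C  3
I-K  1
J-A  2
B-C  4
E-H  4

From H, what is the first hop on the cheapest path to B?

E

Compare a few routes:
H–D–C–B: 5+3+4 = 12
H–E–C–J–B: 4+3+3+8 = 18
H–E–C–B: 4+3+4 = 11
Cheapest is H–E–C–B at 11.
So from H the first move is to E.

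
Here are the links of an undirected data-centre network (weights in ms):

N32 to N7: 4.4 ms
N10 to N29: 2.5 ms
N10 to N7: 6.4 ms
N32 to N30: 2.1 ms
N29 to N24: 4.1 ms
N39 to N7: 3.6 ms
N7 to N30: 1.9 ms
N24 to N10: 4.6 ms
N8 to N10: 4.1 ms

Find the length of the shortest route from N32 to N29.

Candidate routes:
N32 - N30 - N7 - N10 - N29: 2.1+1.9+6.4+2.5 = 12.9
N32 - N7 - N10 - N29: 4.4+6.4+2.5 = 13.3
N32 - N30 - N7 - N10 - N24 - N29: 2.1+1.9+6.4+4.6+4.1 = 19.1
Cheapest is N32 - N30 - N7 - N10 - N29 at 12.9 ms.

12.9 ms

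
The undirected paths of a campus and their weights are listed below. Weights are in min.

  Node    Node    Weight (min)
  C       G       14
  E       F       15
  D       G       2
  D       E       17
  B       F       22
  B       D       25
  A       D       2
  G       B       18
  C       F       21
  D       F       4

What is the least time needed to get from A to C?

Shortest distances from A:
A: 0
D: 2  (via A)
G: 4  (via D)
F: 6  (via D)
C: 18  (via G)
Shortest route: A → D → G → C = 18 min.

18 min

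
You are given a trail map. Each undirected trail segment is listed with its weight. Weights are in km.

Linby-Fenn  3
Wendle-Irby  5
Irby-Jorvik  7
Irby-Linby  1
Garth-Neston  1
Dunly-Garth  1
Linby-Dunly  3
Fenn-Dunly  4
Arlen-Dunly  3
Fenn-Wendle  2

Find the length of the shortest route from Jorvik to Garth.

Settle nodes by increasing distance from Jorvik:
Jorvik: 0
Irby: 7  (via Jorvik)
Linby: 8  (via Irby)
Fenn: 11  (via Linby)
Dunly: 11  (via Linby)
Garth: 12  (via Dunly)
Shortest route: Jorvik → Irby → Linby → Dunly → Garth = 12 km.

12 km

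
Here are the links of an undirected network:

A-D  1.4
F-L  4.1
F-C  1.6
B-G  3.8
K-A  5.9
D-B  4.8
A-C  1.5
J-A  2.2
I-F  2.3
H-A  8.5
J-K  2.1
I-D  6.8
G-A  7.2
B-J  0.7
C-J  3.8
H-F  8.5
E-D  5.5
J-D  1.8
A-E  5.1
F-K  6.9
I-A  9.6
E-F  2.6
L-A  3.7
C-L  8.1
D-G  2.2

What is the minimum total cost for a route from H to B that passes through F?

14.5

Best H to F: H → F costing 8.5
Shortest F→B: F → C → A → J → B = 6
Total via F: 8.5 + 6 = 14.5.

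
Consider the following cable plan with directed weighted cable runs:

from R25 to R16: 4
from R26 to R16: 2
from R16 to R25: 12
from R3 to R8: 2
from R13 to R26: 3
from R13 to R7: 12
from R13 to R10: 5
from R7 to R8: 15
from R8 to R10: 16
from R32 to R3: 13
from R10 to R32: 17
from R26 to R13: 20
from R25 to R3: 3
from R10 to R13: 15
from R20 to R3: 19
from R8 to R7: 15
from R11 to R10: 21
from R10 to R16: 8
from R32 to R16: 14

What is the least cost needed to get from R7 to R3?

Running Dijkstra from R7:
R7: 0
R8: 15  (via R7)
R10: 31  (via R8)
R16: 39  (via R10)
R13: 46  (via R10)
R32: 48  (via R10)
R26: 49  (via R13)
R25: 51  (via R16)
R3: 54  (via R25)
Shortest route: R7 → R8 → R10 → R16 → R25 → R3 = 54.

54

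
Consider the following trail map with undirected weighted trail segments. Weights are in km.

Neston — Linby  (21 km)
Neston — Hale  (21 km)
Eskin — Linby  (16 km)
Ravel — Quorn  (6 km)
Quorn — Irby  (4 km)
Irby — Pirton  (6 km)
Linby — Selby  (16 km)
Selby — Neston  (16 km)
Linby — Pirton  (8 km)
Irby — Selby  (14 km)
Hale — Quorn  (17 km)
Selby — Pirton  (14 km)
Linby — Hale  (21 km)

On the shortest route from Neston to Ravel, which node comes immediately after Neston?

Selby

Compare a few routes:
Neston - Linby - Pirton - Irby - Quorn - Ravel: 21+8+6+4+6 = 45
Neston - Hale - Quorn - Ravel: 21+17+6 = 44
Neston - Selby - Irby - Quorn - Ravel: 16+14+4+6 = 40
The minimum is 40 km via Neston - Selby - Irby - Quorn - Ravel.
So from Neston the first move is to Selby.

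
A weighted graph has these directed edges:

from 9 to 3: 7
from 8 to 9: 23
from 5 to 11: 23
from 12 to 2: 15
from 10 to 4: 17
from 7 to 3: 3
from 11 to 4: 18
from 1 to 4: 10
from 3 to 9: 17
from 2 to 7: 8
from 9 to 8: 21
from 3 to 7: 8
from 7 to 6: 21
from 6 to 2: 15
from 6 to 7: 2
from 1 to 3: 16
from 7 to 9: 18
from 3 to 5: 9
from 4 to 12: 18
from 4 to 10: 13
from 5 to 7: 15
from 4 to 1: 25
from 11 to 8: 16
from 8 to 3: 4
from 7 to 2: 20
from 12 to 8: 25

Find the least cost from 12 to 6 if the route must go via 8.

58

Best 12 to 8: 12–8 costing 25
Shortest 8→6: 8–3–7–6 = 33
Total via 8: 25 + 33 = 58.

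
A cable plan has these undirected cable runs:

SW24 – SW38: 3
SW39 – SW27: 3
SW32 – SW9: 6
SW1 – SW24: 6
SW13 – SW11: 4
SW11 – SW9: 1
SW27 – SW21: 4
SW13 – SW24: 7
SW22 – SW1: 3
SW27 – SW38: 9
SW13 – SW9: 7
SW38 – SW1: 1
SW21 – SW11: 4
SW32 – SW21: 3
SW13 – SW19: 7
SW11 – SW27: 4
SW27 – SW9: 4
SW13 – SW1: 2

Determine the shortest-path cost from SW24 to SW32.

Candidate routes:
SW24–SW13–SW11–SW21–SW32: 7+4+4+3 = 18
SW24–SW13–SW11–SW9–SW32: 7+4+1+6 = 18
SW24–SW38–SW1–SW13–SW11–SW9–SW32: 3+1+2+4+1+6 = 17
Cheapest is SW24–SW38–SW1–SW13–SW11–SW9–SW32 at 17.

17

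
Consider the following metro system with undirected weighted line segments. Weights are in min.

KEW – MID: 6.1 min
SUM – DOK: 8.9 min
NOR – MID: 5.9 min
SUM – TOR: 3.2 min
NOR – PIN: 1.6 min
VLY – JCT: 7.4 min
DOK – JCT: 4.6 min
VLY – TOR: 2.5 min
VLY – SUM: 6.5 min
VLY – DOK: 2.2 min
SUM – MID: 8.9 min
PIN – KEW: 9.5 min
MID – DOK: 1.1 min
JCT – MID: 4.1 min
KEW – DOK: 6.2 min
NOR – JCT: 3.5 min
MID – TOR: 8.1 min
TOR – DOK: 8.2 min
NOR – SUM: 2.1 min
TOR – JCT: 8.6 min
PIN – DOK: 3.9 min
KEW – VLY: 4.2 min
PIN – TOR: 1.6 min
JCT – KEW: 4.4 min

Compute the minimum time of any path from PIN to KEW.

8.3 min

Compare a few routes:
PIN → TOR → VLY → KEW: 1.6+2.5+4.2 = 8.3
PIN → NOR → JCT → KEW: 1.6+3.5+4.4 = 9.5
The minimum is 8.3 min via PIN → TOR → VLY → KEW.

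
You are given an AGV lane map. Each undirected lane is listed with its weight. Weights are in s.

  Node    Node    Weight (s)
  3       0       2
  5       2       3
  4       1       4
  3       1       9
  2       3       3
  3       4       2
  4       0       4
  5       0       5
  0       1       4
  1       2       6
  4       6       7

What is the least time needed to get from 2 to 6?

Compare a few routes:
2 → 3 → 4 → 6: 3+2+7 = 12
2 → 1 → 4 → 6: 6+4+7 = 17
2 → 3 → 0 → 4 → 6: 3+2+4+7 = 16
Cheapest is 2 → 3 → 4 → 6 at 12 s.

12 s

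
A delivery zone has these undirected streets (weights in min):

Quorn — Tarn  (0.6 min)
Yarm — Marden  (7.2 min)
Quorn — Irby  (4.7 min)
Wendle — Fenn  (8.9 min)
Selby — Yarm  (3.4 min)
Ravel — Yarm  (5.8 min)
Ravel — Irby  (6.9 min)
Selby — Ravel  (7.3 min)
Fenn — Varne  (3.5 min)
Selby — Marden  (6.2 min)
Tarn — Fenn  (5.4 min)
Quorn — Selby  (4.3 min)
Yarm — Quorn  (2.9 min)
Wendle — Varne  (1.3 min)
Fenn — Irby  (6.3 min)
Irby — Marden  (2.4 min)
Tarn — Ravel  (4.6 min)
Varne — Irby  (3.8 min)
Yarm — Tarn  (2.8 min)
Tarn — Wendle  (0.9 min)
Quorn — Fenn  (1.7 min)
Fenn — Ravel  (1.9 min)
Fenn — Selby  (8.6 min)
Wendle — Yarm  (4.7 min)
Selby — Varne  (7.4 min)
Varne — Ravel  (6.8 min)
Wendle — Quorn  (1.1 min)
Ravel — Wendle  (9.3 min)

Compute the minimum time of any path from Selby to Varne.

6.7 min

Enumerating some paths:
Selby - Varne: 7.4 = 7.4
Selby - Quorn - Wendle - Varne: 4.3+1.1+1.3 = 6.7
Selby - Quorn - Tarn - Wendle - Varne: 4.3+0.6+0.9+1.3 = 7.1
Cheapest is Selby - Quorn - Wendle - Varne at 6.7 min.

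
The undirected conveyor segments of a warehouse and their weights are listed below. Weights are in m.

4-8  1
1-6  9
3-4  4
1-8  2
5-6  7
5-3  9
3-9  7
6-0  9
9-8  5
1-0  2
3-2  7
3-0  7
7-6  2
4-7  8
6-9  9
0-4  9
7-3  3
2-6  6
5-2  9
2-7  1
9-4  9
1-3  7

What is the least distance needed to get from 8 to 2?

9 m

Shortest distances from 8:
8: 0
4: 1  (via 8)
1: 2  (via 8)
0: 4  (via 1)
3: 5  (via 4)
9: 5  (via 8)
7: 8  (via 3)
2: 9  (via 7)
Shortest route: 8–4–3–7–2 = 9 m.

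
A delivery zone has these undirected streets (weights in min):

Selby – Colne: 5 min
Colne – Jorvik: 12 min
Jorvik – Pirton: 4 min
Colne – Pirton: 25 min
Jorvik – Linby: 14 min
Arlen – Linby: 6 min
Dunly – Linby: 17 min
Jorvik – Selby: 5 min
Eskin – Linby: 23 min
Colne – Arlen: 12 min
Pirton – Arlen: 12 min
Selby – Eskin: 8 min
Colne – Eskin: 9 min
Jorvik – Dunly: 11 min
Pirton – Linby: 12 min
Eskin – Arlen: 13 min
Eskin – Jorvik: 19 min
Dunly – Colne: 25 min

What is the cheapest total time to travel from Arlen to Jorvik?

16 min

Enumerating some paths:
Arlen - Linby - Jorvik: 6+14 = 20
Arlen - Pirton - Jorvik: 12+4 = 16
The minimum is 16 min via Arlen - Pirton - Jorvik.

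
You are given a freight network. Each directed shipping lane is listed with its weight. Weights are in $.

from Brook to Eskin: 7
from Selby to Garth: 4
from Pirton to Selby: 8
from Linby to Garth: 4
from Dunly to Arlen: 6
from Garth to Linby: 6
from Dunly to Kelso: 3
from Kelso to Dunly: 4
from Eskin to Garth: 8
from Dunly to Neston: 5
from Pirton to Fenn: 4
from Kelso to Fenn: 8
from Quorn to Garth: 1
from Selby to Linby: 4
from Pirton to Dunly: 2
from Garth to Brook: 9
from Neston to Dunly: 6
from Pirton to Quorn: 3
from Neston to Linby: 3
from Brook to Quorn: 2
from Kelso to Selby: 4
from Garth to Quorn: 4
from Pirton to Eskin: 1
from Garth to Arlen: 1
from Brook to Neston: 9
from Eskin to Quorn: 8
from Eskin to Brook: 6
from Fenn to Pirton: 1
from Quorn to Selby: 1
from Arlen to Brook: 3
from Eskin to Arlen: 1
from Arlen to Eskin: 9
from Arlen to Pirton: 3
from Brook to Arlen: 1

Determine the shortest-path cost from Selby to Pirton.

Settle nodes by increasing distance from Selby:
Selby: 0
Garth: 4  (via Selby)
Linby: 4  (via Selby)
Arlen: 5  (via Garth)
Quorn: 8  (via Garth)
Brook: 8  (via Arlen)
Pirton: 8  (via Arlen)
Shortest route: Selby → Garth → Arlen → Pirton = $8.

$8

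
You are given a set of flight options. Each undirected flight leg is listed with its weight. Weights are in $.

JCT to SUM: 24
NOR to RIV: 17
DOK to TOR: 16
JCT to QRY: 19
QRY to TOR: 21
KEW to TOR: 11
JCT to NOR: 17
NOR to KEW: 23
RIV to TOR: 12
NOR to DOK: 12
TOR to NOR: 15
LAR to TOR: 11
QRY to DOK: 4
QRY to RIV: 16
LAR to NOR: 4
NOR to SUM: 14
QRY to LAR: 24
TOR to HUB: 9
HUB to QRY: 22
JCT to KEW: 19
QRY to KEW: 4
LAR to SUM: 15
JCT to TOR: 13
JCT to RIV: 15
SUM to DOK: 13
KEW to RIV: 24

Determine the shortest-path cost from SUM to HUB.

$35

Candidate routes:
SUM–NOR–LAR–TOR–HUB: 14+4+11+9 = 38
SUM–DOK–TOR–HUB: 13+16+9 = 38
SUM–LAR–TOR–HUB: 15+11+9 = 35
The minimum is $35 via SUM–LAR–TOR–HUB.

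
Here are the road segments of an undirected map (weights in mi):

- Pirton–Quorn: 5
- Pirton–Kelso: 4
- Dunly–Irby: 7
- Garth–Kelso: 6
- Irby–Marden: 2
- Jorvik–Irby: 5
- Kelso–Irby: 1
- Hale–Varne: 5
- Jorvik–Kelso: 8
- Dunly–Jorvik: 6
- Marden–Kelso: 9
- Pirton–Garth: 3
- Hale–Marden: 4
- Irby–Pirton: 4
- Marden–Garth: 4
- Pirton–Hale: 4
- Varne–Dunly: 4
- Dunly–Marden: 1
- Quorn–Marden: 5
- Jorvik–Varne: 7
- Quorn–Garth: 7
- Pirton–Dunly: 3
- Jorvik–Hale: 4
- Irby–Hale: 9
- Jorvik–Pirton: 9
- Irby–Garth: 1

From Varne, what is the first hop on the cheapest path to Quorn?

Enumerating some paths:
Varne–Dunly–Pirton–Quorn: 4+3+5 = 12
Varne–Dunly–Marden–Quorn: 4+1+5 = 10
Cheapest is Varne–Dunly–Marden–Quorn at 10 mi.
So from Varne the first move is to Dunly.

Dunly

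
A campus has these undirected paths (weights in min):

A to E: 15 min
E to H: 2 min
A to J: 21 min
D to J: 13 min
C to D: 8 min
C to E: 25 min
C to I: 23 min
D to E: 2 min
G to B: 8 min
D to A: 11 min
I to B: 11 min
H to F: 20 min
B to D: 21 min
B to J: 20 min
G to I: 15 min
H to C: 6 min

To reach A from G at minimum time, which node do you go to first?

B

Enumerating some paths:
G - B - J - A: 8+20+21 = 49
G - B - J - D - A: 8+20+13+11 = 52
G - B - D - A: 8+21+11 = 40
G - B - D - E - A: 8+21+2+15 = 46
Cheapest is G - B - D - A at 40 min.
So from G the first move is to B.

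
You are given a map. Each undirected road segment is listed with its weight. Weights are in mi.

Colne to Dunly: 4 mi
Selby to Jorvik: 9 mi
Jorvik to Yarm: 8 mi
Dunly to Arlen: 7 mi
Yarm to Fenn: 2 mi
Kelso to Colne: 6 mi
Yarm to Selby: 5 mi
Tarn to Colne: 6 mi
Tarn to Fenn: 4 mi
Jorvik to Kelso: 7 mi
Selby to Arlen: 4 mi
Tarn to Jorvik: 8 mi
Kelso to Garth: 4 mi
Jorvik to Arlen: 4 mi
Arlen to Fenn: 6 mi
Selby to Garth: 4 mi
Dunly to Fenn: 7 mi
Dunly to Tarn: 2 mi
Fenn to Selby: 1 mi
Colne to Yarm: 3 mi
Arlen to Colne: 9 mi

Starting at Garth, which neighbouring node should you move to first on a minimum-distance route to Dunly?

Candidate routes:
Garth → Kelso → Colne → Dunly: 4+6+4 = 14
Garth → Selby → Fenn → Tarn → Dunly: 4+1+4+2 = 11
Garth → Selby → Fenn → Yarm → Colne → Dunly: 4+1+2+3+4 = 14
Garth → Selby → Fenn → Dunly: 4+1+7 = 12
Cheapest is Garth → Selby → Fenn → Tarn → Dunly at 11 mi.
So from Garth the first move is to Selby.

Selby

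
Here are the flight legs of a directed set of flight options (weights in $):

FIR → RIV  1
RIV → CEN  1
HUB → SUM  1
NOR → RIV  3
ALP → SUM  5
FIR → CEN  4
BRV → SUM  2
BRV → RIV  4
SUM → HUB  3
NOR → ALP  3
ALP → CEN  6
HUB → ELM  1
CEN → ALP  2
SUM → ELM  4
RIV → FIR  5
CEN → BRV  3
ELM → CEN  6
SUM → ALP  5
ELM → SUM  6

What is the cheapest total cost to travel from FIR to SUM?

$7

Compare a few routes:
FIR - RIV - CEN - BRV - SUM: 1+1+3+2 = 7
FIR - CEN - BRV - SUM: 4+3+2 = 9
The minimum is $7 via FIR - RIV - CEN - BRV - SUM.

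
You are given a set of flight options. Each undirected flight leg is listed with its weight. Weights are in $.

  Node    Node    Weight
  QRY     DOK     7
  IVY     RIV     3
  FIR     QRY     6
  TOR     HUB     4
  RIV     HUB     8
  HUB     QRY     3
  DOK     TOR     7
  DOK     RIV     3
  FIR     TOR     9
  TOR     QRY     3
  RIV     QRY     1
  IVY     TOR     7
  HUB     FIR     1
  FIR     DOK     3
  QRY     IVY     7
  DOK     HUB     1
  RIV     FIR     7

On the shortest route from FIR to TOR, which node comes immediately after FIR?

HUB

Compare a few routes:
FIR–HUB–QRY–TOR: 1+3+3 = 7
FIR–DOK–HUB–TOR: 3+1+4 = 8
FIR–QRY–TOR: 6+3 = 9
FIR–HUB–TOR: 1+4 = 5
The minimum is $5 via FIR–HUB–TOR.
So from FIR the first move is to HUB.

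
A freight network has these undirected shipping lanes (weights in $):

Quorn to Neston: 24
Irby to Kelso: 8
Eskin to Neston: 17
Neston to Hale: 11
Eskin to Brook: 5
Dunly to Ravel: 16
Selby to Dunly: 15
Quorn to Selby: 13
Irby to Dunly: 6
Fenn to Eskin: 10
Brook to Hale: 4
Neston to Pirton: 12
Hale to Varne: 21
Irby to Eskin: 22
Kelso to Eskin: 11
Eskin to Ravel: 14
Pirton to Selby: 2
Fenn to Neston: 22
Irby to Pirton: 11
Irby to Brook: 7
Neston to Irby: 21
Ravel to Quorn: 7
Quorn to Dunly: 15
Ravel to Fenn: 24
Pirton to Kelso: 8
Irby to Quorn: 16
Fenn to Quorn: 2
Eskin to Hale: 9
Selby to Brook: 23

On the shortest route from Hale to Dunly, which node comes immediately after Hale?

Enumerating some paths:
Hale–Eskin–Brook–Irby–Dunly: 9+5+7+6 = 27
Hale–Eskin–Kelso–Irby–Dunly: 9+11+8+6 = 34
Hale–Brook–Eskin–Kelso–Irby–Dunly: 4+5+11+8+6 = 34
Hale–Brook–Irby–Dunly: 4+7+6 = 17
The minimum is $17 via Hale–Brook–Irby–Dunly.
So from Hale the first move is to Brook.

Brook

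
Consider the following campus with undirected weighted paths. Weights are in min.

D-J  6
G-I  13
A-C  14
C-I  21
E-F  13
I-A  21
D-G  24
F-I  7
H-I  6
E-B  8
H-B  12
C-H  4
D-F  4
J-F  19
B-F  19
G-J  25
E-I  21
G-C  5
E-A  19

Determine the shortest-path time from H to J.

23 min

Settle nodes by increasing distance from H:
H: 0
C: 4  (via H)
I: 6  (via H)
G: 9  (via C)
B: 12  (via H)
F: 13  (via I)
D: 17  (via F)
A: 18  (via C)
E: 20  (via B)
J: 23  (via D)
Shortest route: H–I–F–D–J = 23 min.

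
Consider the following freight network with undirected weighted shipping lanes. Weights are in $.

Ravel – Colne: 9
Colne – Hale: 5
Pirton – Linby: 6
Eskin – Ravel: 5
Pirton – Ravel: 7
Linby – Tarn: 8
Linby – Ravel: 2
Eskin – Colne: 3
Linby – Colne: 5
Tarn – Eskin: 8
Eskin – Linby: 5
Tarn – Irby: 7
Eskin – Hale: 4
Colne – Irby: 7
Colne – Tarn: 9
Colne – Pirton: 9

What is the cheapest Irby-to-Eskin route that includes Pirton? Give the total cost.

Best Irby to Pirton: Irby–Colne–Pirton costing 16
Shortest Pirton→Eskin: Pirton–Linby–Eskin = 11
Total via Pirton: 16 + 11 = $27.

$27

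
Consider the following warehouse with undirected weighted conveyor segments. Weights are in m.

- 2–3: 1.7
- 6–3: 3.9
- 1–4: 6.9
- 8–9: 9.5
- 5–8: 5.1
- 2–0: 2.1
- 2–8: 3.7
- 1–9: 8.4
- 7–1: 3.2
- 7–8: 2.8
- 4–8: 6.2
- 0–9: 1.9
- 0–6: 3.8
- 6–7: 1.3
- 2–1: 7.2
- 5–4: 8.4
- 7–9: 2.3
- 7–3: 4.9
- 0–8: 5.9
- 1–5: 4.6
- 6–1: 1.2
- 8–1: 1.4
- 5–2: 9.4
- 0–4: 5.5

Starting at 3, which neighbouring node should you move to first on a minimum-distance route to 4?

2

Compare a few routes:
3–2–8–4: 1.7+3.7+6.2 = 11.6
3–6–1–4: 3.9+1.2+6.9 = 12
3–2–0–4: 1.7+2.1+5.5 = 9.3
3–6–1–8–4: 3.9+1.2+1.4+6.2 = 12.7
Cheapest is 3–2–0–4 at 9.3 m.
So from 3 the first move is to 2.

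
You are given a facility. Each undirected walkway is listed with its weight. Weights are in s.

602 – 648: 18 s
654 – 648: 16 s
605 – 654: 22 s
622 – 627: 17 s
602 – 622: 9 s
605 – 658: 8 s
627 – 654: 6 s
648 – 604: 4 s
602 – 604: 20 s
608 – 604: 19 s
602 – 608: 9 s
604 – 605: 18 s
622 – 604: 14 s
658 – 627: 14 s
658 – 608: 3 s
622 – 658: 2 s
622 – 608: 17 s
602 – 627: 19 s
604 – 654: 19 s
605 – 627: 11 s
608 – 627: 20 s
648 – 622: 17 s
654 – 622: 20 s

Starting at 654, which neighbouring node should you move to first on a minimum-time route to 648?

648

Enumerating some paths:
654 → 604 → 648: 19+4 = 23
654 → 648: 16 = 16
Cheapest is 654 → 648 at 16 s.
So from 654 the first move is to 648.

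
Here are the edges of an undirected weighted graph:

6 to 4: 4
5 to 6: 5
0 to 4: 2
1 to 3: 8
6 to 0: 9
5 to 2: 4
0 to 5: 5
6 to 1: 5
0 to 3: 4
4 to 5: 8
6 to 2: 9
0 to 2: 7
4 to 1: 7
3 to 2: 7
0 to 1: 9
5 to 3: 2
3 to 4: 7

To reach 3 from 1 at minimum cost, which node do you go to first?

Enumerating some paths:
1 - 3: 8 = 8
1 - 4 - 0 - 3: 7+2+4 = 13
1 - 6 - 5 - 3: 5+5+2 = 12
The minimum is 8 via 1 - 3.
So from 1 the first move is to 3.

3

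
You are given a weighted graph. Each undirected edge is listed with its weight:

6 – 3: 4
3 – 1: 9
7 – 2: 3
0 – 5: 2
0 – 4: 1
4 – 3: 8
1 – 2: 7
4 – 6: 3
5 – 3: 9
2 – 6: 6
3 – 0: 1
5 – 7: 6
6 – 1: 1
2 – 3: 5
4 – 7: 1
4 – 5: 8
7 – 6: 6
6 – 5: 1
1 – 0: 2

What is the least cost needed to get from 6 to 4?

3

Compare a few routes:
6 - 4: 3 = 3
6 - 1 - 0 - 4: 1+2+1 = 4
Cheapest is 6 - 4 at 3.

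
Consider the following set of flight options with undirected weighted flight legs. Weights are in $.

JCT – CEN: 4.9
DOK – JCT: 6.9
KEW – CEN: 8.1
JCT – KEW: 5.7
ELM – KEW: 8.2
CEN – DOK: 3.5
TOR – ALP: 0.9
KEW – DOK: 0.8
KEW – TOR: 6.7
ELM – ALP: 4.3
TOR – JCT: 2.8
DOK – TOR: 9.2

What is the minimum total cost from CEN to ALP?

Candidate routes:
CEN → JCT → TOR → ALP: 4.9+2.8+0.9 = 8.6
CEN → DOK → KEW → TOR → ALP: 3.5+0.8+6.7+0.9 = 11.9
CEN → DOK → KEW → JCT → TOR → ALP: 3.5+0.8+5.7+2.8+0.9 = 13.7
CEN → DOK → TOR → ALP: 3.5+9.2+0.9 = 13.6
Cheapest is CEN → JCT → TOR → ALP at $8.6.

$8.6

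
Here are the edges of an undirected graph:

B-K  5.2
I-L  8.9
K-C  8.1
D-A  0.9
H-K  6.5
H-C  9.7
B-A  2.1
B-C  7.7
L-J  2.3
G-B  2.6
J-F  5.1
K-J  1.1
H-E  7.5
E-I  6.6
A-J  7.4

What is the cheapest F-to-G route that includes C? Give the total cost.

24.6

Shortest F→C: F → J → K → C = 14.3
Best C to G: C → B → G costing 10.3
Total via C: 14.3 + 10.3 = 24.6.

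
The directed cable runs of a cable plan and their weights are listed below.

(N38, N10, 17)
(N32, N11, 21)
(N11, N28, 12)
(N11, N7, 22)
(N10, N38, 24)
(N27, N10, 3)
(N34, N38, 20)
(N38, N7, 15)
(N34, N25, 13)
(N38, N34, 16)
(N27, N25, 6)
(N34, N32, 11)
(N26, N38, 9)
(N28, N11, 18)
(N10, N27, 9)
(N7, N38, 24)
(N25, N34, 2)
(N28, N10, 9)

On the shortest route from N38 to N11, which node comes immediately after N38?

N34

Enumerating some paths:
N38 - N34 - N32 - N11: 16+11+21 = 48
N38 - N10 - N27 - N25 - N34 - N32 - N11: 17+9+6+2+11+21 = 66
The minimum is 48 via N38 - N34 - N32 - N11.
So from N38 the first move is to N34.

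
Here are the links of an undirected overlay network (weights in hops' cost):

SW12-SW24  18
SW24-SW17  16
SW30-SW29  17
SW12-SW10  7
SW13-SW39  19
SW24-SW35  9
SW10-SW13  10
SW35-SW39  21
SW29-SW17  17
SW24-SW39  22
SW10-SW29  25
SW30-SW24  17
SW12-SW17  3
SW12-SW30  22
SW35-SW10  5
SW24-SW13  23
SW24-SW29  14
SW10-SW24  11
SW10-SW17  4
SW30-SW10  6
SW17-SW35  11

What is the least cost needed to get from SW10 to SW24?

11 hops' cost

Running Dijkstra from SW10:
SW10: 0
SW17: 4  (via SW10)
SW35: 5  (via SW10)
SW30: 6  (via SW10)
SW12: 7  (via SW10)
SW13: 10  (via SW10)
SW24: 11  (via SW10)
Shortest route: SW10–SW24 = 11 hops' cost.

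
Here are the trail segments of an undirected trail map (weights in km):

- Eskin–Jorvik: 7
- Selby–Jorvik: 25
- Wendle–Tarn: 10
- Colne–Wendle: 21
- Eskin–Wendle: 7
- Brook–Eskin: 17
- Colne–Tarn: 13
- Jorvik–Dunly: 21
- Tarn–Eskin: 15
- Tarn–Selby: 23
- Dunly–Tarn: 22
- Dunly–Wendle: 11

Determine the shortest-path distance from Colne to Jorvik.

Candidate routes:
Colne → Tarn → Wendle → Eskin → Jorvik: 13+10+7+7 = 37
Colne → Tarn → Eskin → Jorvik: 13+15+7 = 35
The minimum is 35 km via Colne → Tarn → Eskin → Jorvik.

35 km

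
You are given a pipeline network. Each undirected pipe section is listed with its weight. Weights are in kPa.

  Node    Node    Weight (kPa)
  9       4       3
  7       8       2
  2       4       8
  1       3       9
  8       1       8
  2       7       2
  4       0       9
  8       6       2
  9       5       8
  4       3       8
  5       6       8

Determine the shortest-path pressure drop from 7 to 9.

13 kPa

Shortest distances from 7:
7: 0
2: 2  (via 7)
8: 2  (via 7)
6: 4  (via 8)
1: 10  (via 8)
4: 10  (via 2)
5: 12  (via 6)
9: 13  (via 4)
Shortest route: 7–2–4–9 = 13 kPa.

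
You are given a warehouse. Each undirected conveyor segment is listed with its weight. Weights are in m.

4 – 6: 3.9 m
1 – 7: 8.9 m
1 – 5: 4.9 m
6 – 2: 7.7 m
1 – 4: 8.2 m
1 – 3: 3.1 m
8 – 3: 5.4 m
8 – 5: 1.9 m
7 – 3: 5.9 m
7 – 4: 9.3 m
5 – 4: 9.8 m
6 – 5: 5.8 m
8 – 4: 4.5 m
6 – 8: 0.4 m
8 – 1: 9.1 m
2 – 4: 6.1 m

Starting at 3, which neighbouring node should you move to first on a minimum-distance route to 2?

Compare a few routes:
3 - 8 - 4 - 2: 5.4+4.5+6.1 = 16
3 - 8 - 6 - 2: 5.4+0.4+7.7 = 13.5
3 - 1 - 4 - 2: 3.1+8.2+6.1 = 17.4
3 - 8 - 6 - 4 - 2: 5.4+0.4+3.9+6.1 = 15.8
Cheapest is 3 - 8 - 6 - 2 at 13.5 m.
So from 3 the first move is to 8.

8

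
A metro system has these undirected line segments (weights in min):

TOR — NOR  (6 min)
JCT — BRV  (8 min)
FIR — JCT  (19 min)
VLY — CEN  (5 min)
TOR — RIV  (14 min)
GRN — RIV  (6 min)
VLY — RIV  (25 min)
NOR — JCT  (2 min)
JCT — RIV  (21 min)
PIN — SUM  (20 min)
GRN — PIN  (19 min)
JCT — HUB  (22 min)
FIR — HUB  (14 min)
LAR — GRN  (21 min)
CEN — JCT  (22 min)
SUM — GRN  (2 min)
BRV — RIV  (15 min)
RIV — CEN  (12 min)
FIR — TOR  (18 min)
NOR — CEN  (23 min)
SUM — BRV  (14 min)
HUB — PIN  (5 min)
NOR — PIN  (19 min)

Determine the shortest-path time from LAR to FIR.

Shortest distances from LAR:
LAR: 0
GRN: 21  (via LAR)
SUM: 23  (via GRN)
RIV: 27  (via GRN)
BRV: 37  (via SUM)
CEN: 39  (via RIV)
PIN: 40  (via GRN)
TOR: 41  (via RIV)
VLY: 44  (via CEN)
HUB: 45  (via PIN)
JCT: 45  (via BRV)
NOR: 47  (via TOR)
FIR: 59  (via TOR)
Shortest route: LAR–GRN–RIV–TOR–FIR = 59 min.

59 min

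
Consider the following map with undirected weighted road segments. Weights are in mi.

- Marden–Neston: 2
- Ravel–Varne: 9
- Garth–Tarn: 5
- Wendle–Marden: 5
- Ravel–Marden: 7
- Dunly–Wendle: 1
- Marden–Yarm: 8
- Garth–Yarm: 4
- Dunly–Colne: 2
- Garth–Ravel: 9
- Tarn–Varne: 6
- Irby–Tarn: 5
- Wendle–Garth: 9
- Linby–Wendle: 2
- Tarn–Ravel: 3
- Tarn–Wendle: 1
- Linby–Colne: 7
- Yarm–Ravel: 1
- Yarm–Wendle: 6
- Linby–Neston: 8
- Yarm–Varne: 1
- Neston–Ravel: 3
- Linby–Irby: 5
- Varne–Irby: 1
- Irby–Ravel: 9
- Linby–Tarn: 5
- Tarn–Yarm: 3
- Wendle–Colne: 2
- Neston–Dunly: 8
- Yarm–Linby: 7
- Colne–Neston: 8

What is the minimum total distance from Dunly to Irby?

Shortest distances from Dunly:
Dunly: 0
Wendle: 1  (via Dunly)
Tarn: 2  (via Wendle)
Colne: 2  (via Dunly)
Linby: 3  (via Wendle)
Yarm: 5  (via Tarn)
Ravel: 5  (via Tarn)
Varne: 6  (via Yarm)
Marden: 6  (via Wendle)
Garth: 7  (via Tarn)
Irby: 7  (via Tarn)
Shortest route: Dunly → Wendle → Tarn → Irby = 7 mi.

7 mi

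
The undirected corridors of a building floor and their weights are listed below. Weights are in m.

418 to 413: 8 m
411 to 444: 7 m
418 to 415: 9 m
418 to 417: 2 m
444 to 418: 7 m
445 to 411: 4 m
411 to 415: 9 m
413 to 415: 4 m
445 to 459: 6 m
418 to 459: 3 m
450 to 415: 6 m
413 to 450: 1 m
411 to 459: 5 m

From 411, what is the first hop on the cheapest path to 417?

Candidate routes:
411 - 459 - 418 - 417: 5+3+2 = 10
411 - 445 - 459 - 418 - 417: 4+6+3+2 = 15
Cheapest is 411 - 459 - 418 - 417 at 10 m.
So from 411 the first move is to 459.

459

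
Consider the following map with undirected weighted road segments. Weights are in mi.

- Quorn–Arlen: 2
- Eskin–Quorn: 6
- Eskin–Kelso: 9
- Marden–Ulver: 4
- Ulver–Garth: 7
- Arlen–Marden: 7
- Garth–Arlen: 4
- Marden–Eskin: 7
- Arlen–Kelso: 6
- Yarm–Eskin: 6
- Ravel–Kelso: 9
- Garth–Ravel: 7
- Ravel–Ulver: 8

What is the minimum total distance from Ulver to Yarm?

Shortest distances from Ulver:
Ulver: 0
Marden: 4  (via Ulver)
Garth: 7  (via Ulver)
Ravel: 8  (via Ulver)
Arlen: 11  (via Marden)
Eskin: 11  (via Marden)
Quorn: 13  (via Arlen)
Yarm: 17  (via Eskin)
Shortest route: Ulver → Marden → Eskin → Yarm = 17 mi.

17 mi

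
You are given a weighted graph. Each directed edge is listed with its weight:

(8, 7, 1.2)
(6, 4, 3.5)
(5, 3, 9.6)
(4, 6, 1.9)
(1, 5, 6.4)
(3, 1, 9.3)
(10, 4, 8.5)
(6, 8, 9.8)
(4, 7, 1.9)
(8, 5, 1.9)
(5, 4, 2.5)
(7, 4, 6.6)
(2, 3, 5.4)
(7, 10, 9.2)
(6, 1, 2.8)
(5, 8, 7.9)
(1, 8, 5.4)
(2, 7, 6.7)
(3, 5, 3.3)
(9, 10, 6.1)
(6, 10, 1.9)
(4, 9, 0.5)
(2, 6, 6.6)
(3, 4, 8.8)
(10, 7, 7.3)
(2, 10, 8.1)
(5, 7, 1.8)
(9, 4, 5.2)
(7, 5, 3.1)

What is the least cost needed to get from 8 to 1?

Settle nodes by increasing distance from 8:
8: 0
7: 1.2  (via 8)
5: 1.9  (via 8)
4: 4.4  (via 5)
9: 4.9  (via 4)
6: 6.3  (via 4)
10: 8.2  (via 6)
1: 9.1  (via 6)
Shortest route: 8–5–4–6–1 = 9.1.

9.1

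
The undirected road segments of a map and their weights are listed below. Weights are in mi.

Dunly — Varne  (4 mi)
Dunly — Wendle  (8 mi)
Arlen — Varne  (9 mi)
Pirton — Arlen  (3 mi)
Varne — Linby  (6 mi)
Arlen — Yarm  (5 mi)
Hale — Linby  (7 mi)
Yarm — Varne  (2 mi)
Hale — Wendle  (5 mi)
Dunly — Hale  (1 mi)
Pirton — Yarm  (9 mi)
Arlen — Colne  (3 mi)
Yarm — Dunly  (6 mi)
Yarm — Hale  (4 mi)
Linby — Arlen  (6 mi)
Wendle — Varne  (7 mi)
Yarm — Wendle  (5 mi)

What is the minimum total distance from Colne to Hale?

Compare a few routes:
Colne–Arlen–Yarm–Dunly–Hale: 3+5+6+1 = 15
Colne–Arlen–Yarm–Varne–Dunly–Hale: 3+5+2+4+1 = 15
Colne–Arlen–Yarm–Hale: 3+5+4 = 12
Cheapest is Colne–Arlen–Yarm–Hale at 12 mi.

12 mi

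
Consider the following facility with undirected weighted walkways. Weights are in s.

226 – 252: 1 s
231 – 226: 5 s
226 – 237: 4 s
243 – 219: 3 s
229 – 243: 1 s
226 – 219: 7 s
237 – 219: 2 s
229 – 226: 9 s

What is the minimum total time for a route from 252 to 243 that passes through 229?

11 s

Best 252 to 229: 252–226–229 costing 10
Shortest 229→243: 229–243 = 1
Total via 229: 10 + 1 = 11 s.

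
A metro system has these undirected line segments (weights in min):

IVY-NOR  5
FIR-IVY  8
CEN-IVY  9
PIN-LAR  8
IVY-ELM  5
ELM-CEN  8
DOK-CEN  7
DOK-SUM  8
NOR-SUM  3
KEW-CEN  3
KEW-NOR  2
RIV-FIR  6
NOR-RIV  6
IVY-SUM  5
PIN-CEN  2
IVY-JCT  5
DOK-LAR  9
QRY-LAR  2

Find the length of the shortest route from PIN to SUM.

10 min

Candidate routes:
PIN - CEN - IVY - SUM: 2+9+5 = 16
PIN - CEN - KEW - NOR - SUM: 2+3+2+3 = 10
Cheapest is PIN - CEN - KEW - NOR - SUM at 10 min.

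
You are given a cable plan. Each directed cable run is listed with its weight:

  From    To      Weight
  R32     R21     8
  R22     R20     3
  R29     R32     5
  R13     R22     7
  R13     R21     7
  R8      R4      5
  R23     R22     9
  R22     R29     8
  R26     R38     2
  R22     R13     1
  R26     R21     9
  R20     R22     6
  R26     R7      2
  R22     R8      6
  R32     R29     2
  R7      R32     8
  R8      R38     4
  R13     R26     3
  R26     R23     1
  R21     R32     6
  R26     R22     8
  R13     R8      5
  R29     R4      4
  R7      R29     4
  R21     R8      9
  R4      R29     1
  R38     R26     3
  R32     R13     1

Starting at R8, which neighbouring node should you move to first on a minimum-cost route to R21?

Candidate routes:
R8 → R38 → R26 → R21: 4+3+9 = 16
R8 → R4 → R29 → R32 → R21: 5+1+5+8 = 19
Cheapest is R8 → R38 → R26 → R21 at 16.
So from R8 the first move is to R38.

R38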